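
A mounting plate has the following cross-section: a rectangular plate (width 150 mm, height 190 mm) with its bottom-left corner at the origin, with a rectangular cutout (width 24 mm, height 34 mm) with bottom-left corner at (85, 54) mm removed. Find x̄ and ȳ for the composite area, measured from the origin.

x̄ = 74.35 mm, ȳ = 95.71 mm

plate: A = 150 × 190 = 28500.00, centroid at (75.00, 95.00).
hole: A = −(24 × 34) = -816.00, centroid at (97.00, 71.00).
ΣA = 27684.00 mm², ΣAx̄ = 2058348.00 mm³, ΣAȳ = 2649564.00 mm³.
x̄ = 2058348.00/27684.00 = 74.35 mm; ȳ = 2649564.00/27684.00 = 95.71 mm.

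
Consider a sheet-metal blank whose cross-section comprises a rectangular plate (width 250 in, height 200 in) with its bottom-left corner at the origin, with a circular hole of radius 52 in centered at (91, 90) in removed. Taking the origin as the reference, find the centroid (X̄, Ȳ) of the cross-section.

X̄ = 131.96 in, Ȳ = 102.05 in

plate: A = 250 × 200 = 50000.00, centroid at (125.00, 100.00).
hole: A = −π·52² = -8494.87, centroid at (91.00, 90.00).
ΣA = 41505.13 in²
ΣAX̄ = (50000.00)(125.00) + (-8494.87)(91.00) = 5476967.15 in³
ΣAȲ = (50000.00)(100.00) + (-8494.87)(90.00) = 4235462.01 in³
X̄ = 5476967.15 / 41505.13 = 131.96 in
Ȳ = 4235462.01 / 41505.13 = 102.05 in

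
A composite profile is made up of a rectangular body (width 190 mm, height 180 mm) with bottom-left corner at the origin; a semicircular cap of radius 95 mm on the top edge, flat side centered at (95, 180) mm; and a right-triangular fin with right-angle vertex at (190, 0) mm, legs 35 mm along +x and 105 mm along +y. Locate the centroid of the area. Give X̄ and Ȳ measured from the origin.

X̄ = 98.90 mm, Ȳ = 124.78 mm

rectangular body: A = 190 × 180 = 34200.00, centroid at (95.00, 90.00).
semicircular top: A = ½π·95² = 14176.44, centroid at (95.00, 220.32).
triangular fin: A = ½·35·105 = 1837.50, centroid at (201.67, 35.00).
ΣA = 50213.94 mm²
ΣAX̄ = (34200.00)(95.00) + (14176.44)(95.00) + (1837.50)(201.67) = 4966324.00 mm³
ΣAȲ = (34200.00)(90.00) + (14176.44)(220.32) + (1837.50)(35.00) = 6265654.47 mm³
X̄ = 4966324.00 / 50213.94 = 98.90 mm
Ȳ = 6265654.47 / 50213.94 = 124.78 mm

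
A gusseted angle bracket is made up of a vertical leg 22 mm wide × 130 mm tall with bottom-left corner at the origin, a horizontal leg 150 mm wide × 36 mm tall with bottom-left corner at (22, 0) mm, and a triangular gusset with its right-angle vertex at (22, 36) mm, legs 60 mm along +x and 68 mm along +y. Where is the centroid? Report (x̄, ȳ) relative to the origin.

vertical leg: A = 22 × 130 = 2860.00, centroid at (11.00, 65.00).
horizontal leg: A = 150 × 36 = 5400.00, centroid at (97.00, 18.00).
gusset: A = ½·60·68 = 2040.00, centroid at (42.00, 58.67).
ΣA = 10300.00 mm²
ΣAx̄ = (2860.00)(11.00) + (5400.00)(97.00) + (2040.00)(42.00) = 640940.00 mm³
ΣAȳ = (2860.00)(65.00) + (5400.00)(18.00) + (2040.00)(58.67) = 402780.00 mm³
x̄ = 640940.00 / 10300.00 = 62.23 mm
ȳ = 402780.00 / 10300.00 = 39.10 mm

x̄ = 62.23 mm, ȳ = 39.10 mm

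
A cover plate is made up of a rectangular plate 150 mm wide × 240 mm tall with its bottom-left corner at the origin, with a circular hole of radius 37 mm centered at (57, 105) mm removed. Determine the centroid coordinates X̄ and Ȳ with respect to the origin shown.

X̄ = 77.44 mm, Ȳ = 122.04 mm

plate: A = 150 × 240 = 36000.00, centroid at (75.00, 120.00).
hole: A = −π·37² = -4300.84, centroid at (57.00, 105.00).
ΣA = 31699.16 mm²
ΣAX̄ = (36000.00)(75.00) + (-4300.84)(57.00) = 2454852.10 mm³
ΣAȲ = (36000.00)(120.00) + (-4300.84)(105.00) = 3868411.76 mm³
X̄ = 2454852.10 / 31699.16 = 77.44 mm
Ȳ = 3868411.76 / 31699.16 = 122.04 mm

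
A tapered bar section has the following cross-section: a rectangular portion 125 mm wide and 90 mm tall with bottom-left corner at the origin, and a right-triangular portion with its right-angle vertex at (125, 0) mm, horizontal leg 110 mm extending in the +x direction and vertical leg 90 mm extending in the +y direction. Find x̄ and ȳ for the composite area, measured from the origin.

Part | A | x̄ᵢ | ȳᵢ | A·x̄ᵢ | A·ȳᵢ
rectangular portion | 11250.00 | 62.50 | 45.00 | 703125.00 | 506250.00
triangular portion | 4950.00 | 161.67 | 30.00 | 800250.00 | 148500.00
Σ | 16200.00 |  |  | 1503375.00 | 654750.00
x̄ = 1503375.00 / 16200.00 = 92.80 mm
ȳ = 654750.00 / 16200.00 = 40.42 mm

x̄ = 92.80 mm, ȳ = 40.42 mm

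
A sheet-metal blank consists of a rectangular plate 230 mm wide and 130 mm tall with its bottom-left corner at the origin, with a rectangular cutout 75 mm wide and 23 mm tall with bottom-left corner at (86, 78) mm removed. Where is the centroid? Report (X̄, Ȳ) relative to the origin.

X̄ = 114.48 mm, Ȳ = 63.50 mm

Part | A | x̄ᵢ | ȳᵢ | A·x̄ᵢ | A·ȳᵢ
plate | 29900.00 | 115.00 | 65.00 | 3438500.00 | 1943500.00
hole | -1725.00 | 123.50 | 89.50 | -213037.50 | -154387.50
Σ | 28175.00 |  |  | 3225462.50 | 1789112.50
X̄ = 3225462.50 / 28175.00 = 114.48 mm
Ȳ = 1789112.50 / 28175.00 = 63.50 mm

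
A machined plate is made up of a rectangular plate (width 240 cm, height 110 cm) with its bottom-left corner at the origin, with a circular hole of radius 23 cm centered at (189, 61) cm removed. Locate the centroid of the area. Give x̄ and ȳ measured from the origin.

x̄ = 115.36 cm, ȳ = 54.60 cm

plate: A = 240 × 110 = 26400.00, centroid at (120.00, 55.00).
hole: A = −π·23² = -1661.90, centroid at (189.00, 61.00).
ΣA = 24738.10 cm², ΣAx̄ = 2853900.42 cm³, ΣAȳ = 1350623.95 cm³.
x̄ = 2853900.42/24738.10 = 115.36 cm; ȳ = 1350623.95/24738.10 = 54.60 cm.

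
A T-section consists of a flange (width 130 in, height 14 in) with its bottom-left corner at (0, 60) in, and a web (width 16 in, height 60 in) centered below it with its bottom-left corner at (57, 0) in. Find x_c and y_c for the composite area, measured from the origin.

x_c = 65.00 in, y_c = 54.22 in

web: A = 16 × 60 = 960.00, centroid at (65.00, 30.00).
flange: A = 130 × 14 = 1820.00, centroid at (65.00, 67.00).
ΣA = 2780.00 in², ΣAx_c = 180700.00 in³, ΣAy_c = 150740.00 in³.
x_c = 180700.00/2780.00 = 65.00 in; y_c = 150740.00/2780.00 = 54.22 in.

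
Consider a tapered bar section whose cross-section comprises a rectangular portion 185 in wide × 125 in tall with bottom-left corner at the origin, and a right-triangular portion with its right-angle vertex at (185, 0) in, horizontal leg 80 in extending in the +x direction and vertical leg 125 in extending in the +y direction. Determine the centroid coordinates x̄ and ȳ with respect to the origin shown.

rectangular portion: A = 185 × 125 = 23125.00, centroid at (92.50, 62.50).
triangular portion: A = ½·80·125 = 5000.00, centroid at (211.67, 41.67).
ΣA = 28125.00 in²
ΣAx̄ = (23125.00)(92.50) + (5000.00)(211.67) = 3197395.83 in³
ΣAȳ = (23125.00)(62.50) + (5000.00)(41.67) = 1653645.83 in³
x̄ = 3197395.83 / 28125.00 = 113.69 in
ȳ = 1653645.83 / 28125.00 = 58.80 in

x̄ = 113.69 in, ȳ = 58.80 in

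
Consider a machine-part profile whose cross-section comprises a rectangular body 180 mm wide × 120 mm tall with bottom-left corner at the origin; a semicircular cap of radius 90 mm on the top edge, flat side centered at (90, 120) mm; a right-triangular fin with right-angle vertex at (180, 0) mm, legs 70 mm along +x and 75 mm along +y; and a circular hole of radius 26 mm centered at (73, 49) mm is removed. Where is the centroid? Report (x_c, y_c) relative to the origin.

Part | A | x̄ᵢ | ȳᵢ | A·x̄ᵢ | A·ȳᵢ
rectangular body | 21600.00 | 90.00 | 60.00 | 1944000.00 | 1296000.00
semicircular top | 12723.45 | 90.00 | 158.20 | 1145110.52 | 2012814.03
triangular fin | 2625.00 | 203.33 | 25.00 | 533750.00 | 65625.00
hole | -2123.72 | 73.00 | 49.00 | -155031.31 | -104062.12
Σ | 34824.73 |  |  | 3467829.21 | 3270376.91
x_c = 3467829.21 / 34824.73 = 99.58 mm
y_c = 3270376.91 / 34824.73 = 93.91 mm

x_c = 99.58 mm, y_c = 93.91 mm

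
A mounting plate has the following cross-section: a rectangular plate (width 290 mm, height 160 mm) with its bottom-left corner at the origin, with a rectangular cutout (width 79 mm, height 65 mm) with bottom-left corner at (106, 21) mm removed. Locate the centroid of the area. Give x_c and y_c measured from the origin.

x_c = 144.94 mm, y_c = 83.30 mm

plate: A = 290 × 160 = 46400.00, centroid at (145.00, 80.00).
hole: A = −(79 × 65) = -5135.00, centroid at (145.50, 53.50).
ΣA = 41265.00 mm²
ΣAx_c = (46400.00)(145.00) + (-5135.00)(145.50) = 5980857.50 mm³
ΣAy_c = (46400.00)(80.00) + (-5135.00)(53.50) = 3437277.50 mm³
x_c = 5980857.50 / 41265.00 = 144.94 mm
y_c = 3437277.50 / 41265.00 = 83.30 mm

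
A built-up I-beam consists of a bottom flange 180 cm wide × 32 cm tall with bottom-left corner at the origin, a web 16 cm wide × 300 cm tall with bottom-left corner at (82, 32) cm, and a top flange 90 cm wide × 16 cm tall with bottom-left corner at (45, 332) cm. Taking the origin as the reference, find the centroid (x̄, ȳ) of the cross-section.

Part | A | x̄ᵢ | ȳᵢ | A·x̄ᵢ | A·ȳᵢ
bottom flange | 5760.00 | 90.00 | 16.00 | 518400.00 | 92160.00
web | 4800.00 | 90.00 | 182.00 | 432000.00 | 873600.00
top flange | 1440.00 | 90.00 | 340.00 | 129600.00 | 489600.00
Σ | 12000.00 |  |  | 1080000.00 | 1455360.00
x̄ = 1080000.00 / 12000.00 = 90.00 cm
ȳ = 1455360.00 / 12000.00 = 121.28 cm

x̄ = 90.00 cm, ȳ = 121.28 cm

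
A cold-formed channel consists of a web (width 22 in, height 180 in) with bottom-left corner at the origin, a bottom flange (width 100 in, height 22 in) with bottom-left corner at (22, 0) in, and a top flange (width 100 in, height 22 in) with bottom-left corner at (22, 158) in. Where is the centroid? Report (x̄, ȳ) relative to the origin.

Part | A | x̄ᵢ | ȳᵢ | A·x̄ᵢ | A·ȳᵢ
web | 3960.00 | 11.00 | 90.00 | 43560.00 | 356400.00
bottom flange | 2200.00 | 72.00 | 11.00 | 158400.00 | 24200.00
top flange | 2200.00 | 72.00 | 169.00 | 158400.00 | 371800.00
Σ | 8360.00 |  |  | 360360.00 | 752400.00
x̄ = 360360.00 / 8360.00 = 43.11 in
ȳ = 752400.00 / 8360.00 = 90.00 in

x̄ = 43.11 in, ȳ = 90.00 in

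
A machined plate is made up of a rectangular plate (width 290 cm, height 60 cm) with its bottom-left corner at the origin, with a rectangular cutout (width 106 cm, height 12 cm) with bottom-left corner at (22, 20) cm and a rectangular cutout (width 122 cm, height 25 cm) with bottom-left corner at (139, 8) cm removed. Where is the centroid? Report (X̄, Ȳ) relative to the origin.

X̄ = 138.98 cm, Ȳ = 32.60 cm

Part | A | x̄ᵢ | ȳᵢ | A·x̄ᵢ | A·ȳᵢ
plate | 17400.00 | 145.00 | 30.00 | 2523000.00 | 522000.00
hole 1 | -1272.00 | 75.00 | 26.00 | -95400.00 | -33072.00
hole 2 | -3050.00 | 200.00 | 20.50 | -610000.00 | -62525.00
Σ | 13078.00 |  |  | 1817600.00 | 426403.00
X̄ = 1817600.00 / 13078.00 = 138.98 cm
Ȳ = 426403.00 / 13078.00 = 32.60 cm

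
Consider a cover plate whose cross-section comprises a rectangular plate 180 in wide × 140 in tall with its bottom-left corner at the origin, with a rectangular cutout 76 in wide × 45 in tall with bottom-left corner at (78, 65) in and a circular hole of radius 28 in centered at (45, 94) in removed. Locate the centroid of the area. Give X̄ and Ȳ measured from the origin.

Part | A | x̄ᵢ | ȳᵢ | A·x̄ᵢ | A·ȳᵢ
plate | 25200.00 | 90.00 | 70.00 | 2268000.00 | 1764000.00
hole 1 | -3420.00 | 116.00 | 87.50 | -396720.00 | -299250.00
hole 2 | -2463.01 | 45.00 | 94.00 | -110835.39 | -231522.81
Σ | 19316.99 |  |  | 1760444.61 | 1233227.19
X̄ = 1760444.61 / 19316.99 = 91.13 in
Ȳ = 1233227.19 / 19316.99 = 63.84 in

X̄ = 91.13 in, Ȳ = 63.84 in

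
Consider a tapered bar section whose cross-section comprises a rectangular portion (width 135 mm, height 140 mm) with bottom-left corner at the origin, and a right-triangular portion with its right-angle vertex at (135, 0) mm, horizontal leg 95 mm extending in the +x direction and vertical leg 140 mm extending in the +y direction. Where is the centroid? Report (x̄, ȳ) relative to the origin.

rectangular portion: A = 135 × 140 = 18900.00, centroid at (67.50, 70.00).
triangular portion: A = ½·95·140 = 6650.00, centroid at (166.67, 46.67).
ΣA = 25550.00 mm²
ΣAx̄ = (18900.00)(67.50) + (6650.00)(166.67) = 2384083.33 mm³
ΣAȳ = (18900.00)(70.00) + (6650.00)(46.67) = 1633333.33 mm³
x̄ = 2384083.33 / 25550.00 = 93.31 mm
ȳ = 1633333.33 / 25550.00 = 63.93 mm

x̄ = 93.31 mm, ȳ = 63.93 mm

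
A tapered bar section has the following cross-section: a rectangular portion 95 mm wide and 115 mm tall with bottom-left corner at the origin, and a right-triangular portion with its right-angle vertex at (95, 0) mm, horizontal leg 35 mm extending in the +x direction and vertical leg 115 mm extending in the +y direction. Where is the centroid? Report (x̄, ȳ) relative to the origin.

rectangular portion: A = 95 × 115 = 10925.00, centroid at (47.50, 57.50).
triangular portion: A = ½·35·115 = 2012.50, centroid at (106.67, 38.33).
ΣA = 12937.50 mm², ΣAx̄ = 733604.17 mm³, ΣAȳ = 705333.33 mm³.
x̄ = 733604.17/12937.50 = 56.70 mm; ȳ = 705333.33/12937.50 = 54.52 mm.

x̄ = 56.70 mm, ȳ = 54.52 mm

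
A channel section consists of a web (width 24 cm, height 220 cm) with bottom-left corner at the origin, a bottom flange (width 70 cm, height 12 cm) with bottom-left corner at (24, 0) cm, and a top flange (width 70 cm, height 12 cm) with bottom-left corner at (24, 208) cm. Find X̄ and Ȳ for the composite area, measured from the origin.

web: A = 24 × 220 = 5280.00, centroid at (12.00, 110.00).
bottom flange: A = 70 × 12 = 840.00, centroid at (59.00, 6.00).
top flange: A = 70 × 12 = 840.00, centroid at (59.00, 214.00).
ΣA = 6960.00 cm²
ΣAX̄ = (5280.00)(12.00) + (840.00)(59.00) + (840.00)(59.00) = 162480.00 cm³
ΣAȲ = (5280.00)(110.00) + (840.00)(6.00) + (840.00)(214.00) = 765600.00 cm³
X̄ = 162480.00 / 6960.00 = 23.34 cm
Ȳ = 765600.00 / 6960.00 = 110.00 cm

X̄ = 23.34 cm, Ȳ = 110.00 cm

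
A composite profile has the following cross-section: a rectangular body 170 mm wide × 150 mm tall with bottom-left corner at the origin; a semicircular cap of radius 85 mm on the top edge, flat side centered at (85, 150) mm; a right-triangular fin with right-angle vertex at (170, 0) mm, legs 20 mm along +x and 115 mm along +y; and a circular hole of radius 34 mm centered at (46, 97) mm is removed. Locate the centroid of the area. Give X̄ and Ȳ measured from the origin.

Part | A | x̄ᵢ | ȳᵢ | A·x̄ᵢ | A·ȳᵢ
rectangular body | 25500.00 | 85.00 | 75.00 | 2167500.00 | 1912500.00
semicircular top | 11349.00 | 85.00 | 186.08 | 964665.29 | 2111767.19
triangular fin | 1150.00 | 176.67 | 38.33 | 203166.67 | 44083.33
hole | -3631.68 | 46.00 | 97.00 | -167057.33 | -352273.07
Σ | 34367.32 |  |  | 3168274.63 | 3716077.45
X̄ = 3168274.63 / 34367.32 = 92.19 mm
Ȳ = 3716077.45 / 34367.32 = 108.13 mm

X̄ = 92.19 mm, Ȳ = 108.13 mm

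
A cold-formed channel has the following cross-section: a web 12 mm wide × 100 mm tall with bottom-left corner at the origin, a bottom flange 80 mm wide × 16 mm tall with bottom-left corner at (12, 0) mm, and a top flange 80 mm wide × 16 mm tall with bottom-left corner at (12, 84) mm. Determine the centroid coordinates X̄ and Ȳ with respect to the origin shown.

X̄ = 37.32 mm, Ȳ = 50.00 mm

web: A = 12 × 100 = 1200.00, centroid at (6.00, 50.00).
bottom flange: A = 80 × 16 = 1280.00, centroid at (52.00, 8.00).
top flange: A = 80 × 16 = 1280.00, centroid at (52.00, 92.00).
ΣA = 3760.00 mm², ΣAX̄ = 140320.00 mm³, ΣAȲ = 188000.00 mm³.
X̄ = 140320.00/3760.00 = 37.32 mm; Ȳ = 188000.00/3760.00 = 50.00 mm.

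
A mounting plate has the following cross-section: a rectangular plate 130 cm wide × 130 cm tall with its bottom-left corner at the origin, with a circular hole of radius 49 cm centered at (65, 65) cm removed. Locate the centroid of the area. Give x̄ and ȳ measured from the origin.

x̄ = 65.00 cm, ȳ = 65.00 cm

plate: A = 130 × 130 = 16900.00, centroid at (65.00, 65.00).
hole: A = −π·49² = -7542.96, centroid at (65.00, 65.00).
ΣA = 9357.04 cm², ΣAx̄ = 608207.34 cm³, ΣAȳ = 608207.34 cm³.
x̄ = 608207.34/9357.04 = 65.00 cm; ȳ = 608207.34/9357.04 = 65.00 cm.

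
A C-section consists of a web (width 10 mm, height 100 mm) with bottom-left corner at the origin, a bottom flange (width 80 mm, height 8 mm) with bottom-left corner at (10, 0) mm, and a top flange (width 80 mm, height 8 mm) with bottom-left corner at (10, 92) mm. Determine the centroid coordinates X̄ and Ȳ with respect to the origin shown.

X̄ = 30.26 mm, Ȳ = 50.00 mm

Part | A | x̄ᵢ | ȳᵢ | A·x̄ᵢ | A·ȳᵢ
web | 1000.00 | 5.00 | 50.00 | 5000.00 | 50000.00
bottom flange | 640.00 | 50.00 | 4.00 | 32000.00 | 2560.00
top flange | 640.00 | 50.00 | 96.00 | 32000.00 | 61440.00
Σ | 2280.00 |  |  | 69000.00 | 114000.00
X̄ = 69000.00 / 2280.00 = 30.26 mm
Ȳ = 114000.00 / 2280.00 = 50.00 mm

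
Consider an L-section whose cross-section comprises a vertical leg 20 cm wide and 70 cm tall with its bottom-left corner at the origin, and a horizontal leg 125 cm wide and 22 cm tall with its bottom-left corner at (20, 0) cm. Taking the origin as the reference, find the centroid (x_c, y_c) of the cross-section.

x_c = 58.04 cm, y_c = 19.10 cm

vertical leg: A = 20 × 70 = 1400.00, centroid at (10.00, 35.00).
horizontal leg: A = 125 × 22 = 2750.00, centroid at (82.50, 11.00).
ΣA = 4150.00 cm², ΣAx_c = 240875.00 cm³, ΣAy_c = 79250.00 cm³.
x_c = 240875.00/4150.00 = 58.04 cm; y_c = 79250.00/4150.00 = 19.10 cm.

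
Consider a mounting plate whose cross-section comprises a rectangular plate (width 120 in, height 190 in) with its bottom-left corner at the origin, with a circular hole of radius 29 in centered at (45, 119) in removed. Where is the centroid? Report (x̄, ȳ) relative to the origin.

x̄ = 61.97 in, ȳ = 91.85 in

plate: A = 120 × 190 = 22800.00, centroid at (60.00, 95.00).
hole: A = −π·29² = -2642.08, centroid at (45.00, 119.00).
ΣA = 20157.92 in²
ΣAx̄ = (22800.00)(60.00) + (-2642.08)(45.00) = 1249106.43 in³
ΣAȳ = (22800.00)(95.00) + (-2642.08)(119.00) = 1851592.55 in³
x̄ = 1249106.43 / 20157.92 = 61.97 in
ȳ = 1851592.55 / 20157.92 = 91.85 in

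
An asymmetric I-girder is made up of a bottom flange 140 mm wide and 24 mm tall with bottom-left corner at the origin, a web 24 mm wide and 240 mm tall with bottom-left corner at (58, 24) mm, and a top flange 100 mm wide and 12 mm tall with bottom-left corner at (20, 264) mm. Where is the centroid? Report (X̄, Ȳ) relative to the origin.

X̄ = 70.00 mm, Ȳ = 115.67 mm

bottom flange: A = 140 × 24 = 3360.00, centroid at (70.00, 12.00).
web: A = 24 × 240 = 5760.00, centroid at (70.00, 144.00).
top flange: A = 100 × 12 = 1200.00, centroid at (70.00, 270.00).
ΣA = 10320.00 mm², ΣAX̄ = 722400.00 mm³, ΣAȲ = 1193760.00 mm³.
X̄ = 722400.00/10320.00 = 70.00 mm; Ȳ = 1193760.00/10320.00 = 115.67 mm.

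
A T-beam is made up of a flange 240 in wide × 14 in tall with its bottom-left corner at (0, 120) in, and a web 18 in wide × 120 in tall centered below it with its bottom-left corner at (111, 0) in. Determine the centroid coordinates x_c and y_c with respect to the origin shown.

Part | A | x̄ᵢ | ȳᵢ | A·x̄ᵢ | A·ȳᵢ
web | 2160.00 | 120.00 | 60.00 | 259200.00 | 129600.00
flange | 3360.00 | 120.00 | 127.00 | 403200.00 | 426720.00
Σ | 5520.00 |  |  | 662400.00 | 556320.00
x_c = 662400.00 / 5520.00 = 120.00 in
y_c = 556320.00 / 5520.00 = 100.78 in

x_c = 120.00 in, y_c = 100.78 in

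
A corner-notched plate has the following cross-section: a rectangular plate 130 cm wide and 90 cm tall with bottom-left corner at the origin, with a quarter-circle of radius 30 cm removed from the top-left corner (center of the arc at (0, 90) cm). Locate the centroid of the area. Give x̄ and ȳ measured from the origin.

x̄ = 68.36 cm, ȳ = 42.93 cm

plate: A = 130 × 90 = 11700.00, centroid at (65.00, 45.00).
removed quarter-circle: A = −¼π·30² = -706.86, centroid at (12.73, 77.27).
ΣA = 10993.14 cm², ΣAx̄ = 751500.00 cm³, ΣAȳ = 471882.75 cm³.
x̄ = 751500.00/10993.14 = 68.36 cm; ȳ = 471882.75/10993.14 = 42.93 cm.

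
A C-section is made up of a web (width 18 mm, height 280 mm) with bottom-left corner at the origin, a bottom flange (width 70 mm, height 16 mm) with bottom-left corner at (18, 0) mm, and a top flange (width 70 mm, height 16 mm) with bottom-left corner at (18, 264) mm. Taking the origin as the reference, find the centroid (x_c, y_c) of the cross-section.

web: A = 18 × 280 = 5040.00, centroid at (9.00, 140.00).
bottom flange: A = 70 × 16 = 1120.00, centroid at (53.00, 8.00).
top flange: A = 70 × 16 = 1120.00, centroid at (53.00, 272.00).
ΣA = 7280.00 mm²
ΣAx_c = (5040.00)(9.00) + (1120.00)(53.00) + (1120.00)(53.00) = 164080.00 mm³
ΣAy_c = (5040.00)(140.00) + (1120.00)(8.00) + (1120.00)(272.00) = 1019200.00 mm³
x_c = 164080.00 / 7280.00 = 22.54 mm
y_c = 1019200.00 / 7280.00 = 140.00 mm

x_c = 22.54 mm, y_c = 140.00 mm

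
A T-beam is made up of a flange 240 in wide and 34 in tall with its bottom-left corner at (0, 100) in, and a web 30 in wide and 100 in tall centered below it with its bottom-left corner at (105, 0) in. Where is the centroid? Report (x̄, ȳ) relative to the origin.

x̄ = 120.00 in, ȳ = 98.99 in

Part | A | x̄ᵢ | ȳᵢ | A·x̄ᵢ | A·ȳᵢ
web | 3000.00 | 120.00 | 50.00 | 360000.00 | 150000.00
flange | 8160.00 | 120.00 | 117.00 | 979200.00 | 954720.00
Σ | 11160.00 |  |  | 1339200.00 | 1104720.00
x̄ = 1339200.00 / 11160.00 = 120.00 in
ȳ = 1104720.00 / 11160.00 = 98.99 in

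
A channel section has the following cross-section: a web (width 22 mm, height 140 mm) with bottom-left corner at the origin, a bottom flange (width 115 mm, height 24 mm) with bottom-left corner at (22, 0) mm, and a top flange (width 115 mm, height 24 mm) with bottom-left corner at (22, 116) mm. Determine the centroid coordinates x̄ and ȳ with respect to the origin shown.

x̄ = 54.97 mm, ȳ = 70.00 mm

web: A = 22 × 140 = 3080.00, centroid at (11.00, 70.00).
bottom flange: A = 115 × 24 = 2760.00, centroid at (79.50, 12.00).
top flange: A = 115 × 24 = 2760.00, centroid at (79.50, 128.00).
ΣA = 8600.00 mm²
ΣAx̄ = (3080.00)(11.00) + (2760.00)(79.50) + (2760.00)(79.50) = 472720.00 mm³
ΣAȳ = (3080.00)(70.00) + (2760.00)(12.00) + (2760.00)(128.00) = 602000.00 mm³
x̄ = 472720.00 / 8600.00 = 54.97 mm
ȳ = 602000.00 / 8600.00 = 70.00 mm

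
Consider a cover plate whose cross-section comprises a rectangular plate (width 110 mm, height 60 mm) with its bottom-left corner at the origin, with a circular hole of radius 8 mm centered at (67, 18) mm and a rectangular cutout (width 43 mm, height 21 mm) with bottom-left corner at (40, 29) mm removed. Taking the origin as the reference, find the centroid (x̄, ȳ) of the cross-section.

plate: A = 110 × 60 = 6600.00, centroid at (55.00, 30.00).
hole 1: A = −π·8² = -201.06, centroid at (67.00, 18.00).
hole 2: A = −(43 × 21) = -903.00, centroid at (61.50, 39.50).
ΣA = 5495.94 mm², ΣAx̄ = 293994.35 mm³, ΣAȳ = 158712.39 mm³.
x̄ = 293994.35/5495.94 = 53.49 mm; ȳ = 158712.39/5495.94 = 28.88 mm.

x̄ = 53.49 mm, ȳ = 28.88 mm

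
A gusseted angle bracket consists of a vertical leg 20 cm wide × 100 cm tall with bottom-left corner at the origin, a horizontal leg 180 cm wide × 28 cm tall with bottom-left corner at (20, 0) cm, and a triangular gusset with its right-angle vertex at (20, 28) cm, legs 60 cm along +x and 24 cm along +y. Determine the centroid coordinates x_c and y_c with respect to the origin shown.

x_c = 77.73 cm, y_c = 25.32 cm

vertical leg: A = 20 × 100 = 2000.00, centroid at (10.00, 50.00).
horizontal leg: A = 180 × 28 = 5040.00, centroid at (110.00, 14.00).
gusset: A = ½·60·24 = 720.00, centroid at (40.00, 36.00).
ΣA = 7760.00 cm²
ΣAx_c = (2000.00)(10.00) + (5040.00)(110.00) + (720.00)(40.00) = 603200.00 cm³
ΣAy_c = (2000.00)(50.00) + (5040.00)(14.00) + (720.00)(36.00) = 196480.00 cm³
x_c = 603200.00 / 7760.00 = 77.73 cm
y_c = 196480.00 / 7760.00 = 25.32 cm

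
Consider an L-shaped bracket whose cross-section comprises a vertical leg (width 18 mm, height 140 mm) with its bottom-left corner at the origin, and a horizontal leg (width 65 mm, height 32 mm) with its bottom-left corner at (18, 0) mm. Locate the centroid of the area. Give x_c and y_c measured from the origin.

x_c = 27.77 mm, y_c = 45.58 mm

Part | A | x̄ᵢ | ȳᵢ | A·x̄ᵢ | A·ȳᵢ
vertical leg | 2520.00 | 9.00 | 70.00 | 22680.00 | 176400.00
horizontal leg | 2080.00 | 50.50 | 16.00 | 105040.00 | 33280.00
Σ | 4600.00 |  |  | 127720.00 | 209680.00
x_c = 127720.00 / 4600.00 = 27.77 mm
y_c = 209680.00 / 4600.00 = 45.58 mm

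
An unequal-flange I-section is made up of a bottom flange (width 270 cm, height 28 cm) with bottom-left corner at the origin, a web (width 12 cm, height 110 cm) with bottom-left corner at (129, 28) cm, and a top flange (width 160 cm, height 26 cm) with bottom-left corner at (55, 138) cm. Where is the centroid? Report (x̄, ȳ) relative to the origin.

Part | A | x̄ᵢ | ȳᵢ | A·x̄ᵢ | A·ȳᵢ
bottom flange | 7560.00 | 135.00 | 14.00 | 1020600.00 | 105840.00
web | 1320.00 | 135.00 | 83.00 | 178200.00 | 109560.00
top flange | 4160.00 | 135.00 | 151.00 | 561600.00 | 628160.00
Σ | 13040.00 |  |  | 1760400.00 | 843560.00
x̄ = 1760400.00 / 13040.00 = 135.00 cm
ȳ = 843560.00 / 13040.00 = 64.69 cm

x̄ = 135.00 cm, ȳ = 64.69 cm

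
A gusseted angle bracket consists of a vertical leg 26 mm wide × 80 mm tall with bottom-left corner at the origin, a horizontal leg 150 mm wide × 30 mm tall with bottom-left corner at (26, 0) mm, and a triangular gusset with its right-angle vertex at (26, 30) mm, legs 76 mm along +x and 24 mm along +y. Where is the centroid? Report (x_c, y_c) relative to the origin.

Part | A | x̄ᵢ | ȳᵢ | A·x̄ᵢ | A·ȳᵢ
vertical leg | 2080.00 | 13.00 | 40.00 | 27040.00 | 83200.00
horizontal leg | 4500.00 | 101.00 | 15.00 | 454500.00 | 67500.00
gusset | 912.00 | 51.33 | 38.00 | 46816.00 | 34656.00
Σ | 7492.00 |  |  | 528356.00 | 185356.00
x_c = 528356.00 / 7492.00 = 70.52 mm
y_c = 185356.00 / 7492.00 = 24.74 mm

x_c = 70.52 mm, y_c = 24.74 mm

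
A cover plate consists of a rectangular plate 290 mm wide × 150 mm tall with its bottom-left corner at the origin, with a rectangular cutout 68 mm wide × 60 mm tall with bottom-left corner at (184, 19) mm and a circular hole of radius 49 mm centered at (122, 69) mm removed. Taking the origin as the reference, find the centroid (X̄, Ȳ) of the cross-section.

X̄ = 141.10 mm, Ȳ = 79.75 mm

plate: A = 290 × 150 = 43500.00, centroid at (145.00, 75.00).
hole 1: A = −(68 × 60) = -4080.00, centroid at (218.00, 49.00).
hole 2: A = −π·49² = -7542.96, centroid at (122.00, 69.00).
ΣA = 31877.04 mm²
ΣAX̄ = (43500.00)(145.00) + (-4080.00)(218.00) + (-7542.96)(122.00) = 4497818.40 mm³
ΣAȲ = (43500.00)(75.00) + (-4080.00)(49.00) + (-7542.96)(69.00) = 2542115.49 mm³
X̄ = 4497818.40 / 31877.04 = 141.10 mm
Ȳ = 2542115.49 / 31877.04 = 79.75 mm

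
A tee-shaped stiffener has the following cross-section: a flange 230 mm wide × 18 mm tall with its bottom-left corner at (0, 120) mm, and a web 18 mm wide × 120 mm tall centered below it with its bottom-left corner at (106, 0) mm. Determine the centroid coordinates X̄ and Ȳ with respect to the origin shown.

web: A = 18 × 120 = 2160.00, centroid at (115.00, 60.00).
flange: A = 230 × 18 = 4140.00, centroid at (115.00, 129.00).
ΣA = 6300.00 mm², ΣAX̄ = 724500.00 mm³, ΣAȲ = 663660.00 mm³.
X̄ = 724500.00/6300.00 = 115.00 mm; Ȳ = 663660.00/6300.00 = 105.34 mm.

X̄ = 115.00 mm, Ȳ = 105.34 mm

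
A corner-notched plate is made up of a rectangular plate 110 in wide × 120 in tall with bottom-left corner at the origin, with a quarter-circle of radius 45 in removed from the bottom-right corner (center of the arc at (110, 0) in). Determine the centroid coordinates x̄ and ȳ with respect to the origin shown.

x̄ = 50.08 in, ȳ = 65.60 in

plate: A = 110 × 120 = 13200.00, centroid at (55.00, 60.00).
removed quarter-circle: A = −¼π·45² = -1590.43, centroid at (90.90, 19.10).
ΣA = 11609.57 in², ΣAx̄ = 581427.56 in³, ΣAȳ = 761625.00 in³.
x̄ = 581427.56/11609.57 = 50.08 in; ȳ = 761625.00/11609.57 = 65.60 in.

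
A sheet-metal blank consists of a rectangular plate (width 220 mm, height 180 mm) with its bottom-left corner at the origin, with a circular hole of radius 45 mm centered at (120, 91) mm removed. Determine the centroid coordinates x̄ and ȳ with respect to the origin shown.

x̄ = 108.09 mm, ȳ = 89.81 mm

Part | A | x̄ᵢ | ȳᵢ | A·x̄ᵢ | A·ȳᵢ
plate | 39600.00 | 110.00 | 90.00 | 4356000.00 | 3564000.00
hole | -6361.73 | 120.00 | 91.00 | -763407.01 | -578916.99
Σ | 33238.27 |  |  | 3592592.99 | 2985083.01
x̄ = 3592592.99 / 33238.27 = 108.09 mm
ȳ = 2985083.01 / 33238.27 = 89.81 mm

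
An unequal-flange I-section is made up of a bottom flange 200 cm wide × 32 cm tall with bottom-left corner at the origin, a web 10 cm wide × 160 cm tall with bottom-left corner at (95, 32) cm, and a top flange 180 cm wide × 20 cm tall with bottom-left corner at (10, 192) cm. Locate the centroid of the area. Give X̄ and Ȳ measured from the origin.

X̄ = 100.00 cm, Ȳ = 86.97 cm

bottom flange: A = 200 × 32 = 6400.00, centroid at (100.00, 16.00).
web: A = 10 × 160 = 1600.00, centroid at (100.00, 112.00).
top flange: A = 180 × 20 = 3600.00, centroid at (100.00, 202.00).
ΣA = 11600.00 cm²
ΣAX̄ = (6400.00)(100.00) + (1600.00)(100.00) + (3600.00)(100.00) = 1160000.00 cm³
ΣAȲ = (6400.00)(16.00) + (1600.00)(112.00) + (3600.00)(202.00) = 1008800.00 cm³
X̄ = 1160000.00 / 11600.00 = 100.00 cm
Ȳ = 1008800.00 / 11600.00 = 86.97 cm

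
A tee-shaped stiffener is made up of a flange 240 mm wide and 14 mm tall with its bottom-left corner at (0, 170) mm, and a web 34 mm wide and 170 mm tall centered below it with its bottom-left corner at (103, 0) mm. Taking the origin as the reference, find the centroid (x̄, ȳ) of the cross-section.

web: A = 34 × 170 = 5780.00, centroid at (120.00, 85.00).
flange: A = 240 × 14 = 3360.00, centroid at (120.00, 177.00).
ΣA = 9140.00 mm²
ΣAx̄ = (5780.00)(120.00) + (3360.00)(120.00) = 1096800.00 mm³
ΣAȳ = (5780.00)(85.00) + (3360.00)(177.00) = 1086020.00 mm³
x̄ = 1096800.00 / 9140.00 = 120.00 mm
ȳ = 1086020.00 / 9140.00 = 118.82 mm

x̄ = 120.00 mm, ȳ = 118.82 mm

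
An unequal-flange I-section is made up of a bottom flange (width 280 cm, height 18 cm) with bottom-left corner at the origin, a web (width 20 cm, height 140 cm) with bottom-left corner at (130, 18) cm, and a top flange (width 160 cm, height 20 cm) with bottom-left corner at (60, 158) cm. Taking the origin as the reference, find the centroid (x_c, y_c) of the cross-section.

x_c = 140.00 cm, y_c = 75.12 cm

bottom flange: A = 280 × 18 = 5040.00, centroid at (140.00, 9.00).
web: A = 20 × 140 = 2800.00, centroid at (140.00, 88.00).
top flange: A = 160 × 20 = 3200.00, centroid at (140.00, 168.00).
ΣA = 11040.00 cm², ΣAx_c = 1545600.00 cm³, ΣAy_c = 829360.00 cm³.
x_c = 1545600.00/11040.00 = 140.00 cm; y_c = 829360.00/11040.00 = 75.12 cm.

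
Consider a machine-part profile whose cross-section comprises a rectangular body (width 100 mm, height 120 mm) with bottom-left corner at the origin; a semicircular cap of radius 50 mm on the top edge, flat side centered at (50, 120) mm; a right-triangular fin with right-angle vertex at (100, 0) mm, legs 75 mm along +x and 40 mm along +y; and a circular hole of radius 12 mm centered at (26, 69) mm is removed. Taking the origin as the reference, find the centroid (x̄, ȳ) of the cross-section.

x̄ = 57.27 mm, ȳ = 74.43 mm

rectangular body: A = 100 × 120 = 12000.00, centroid at (50.00, 60.00).
semicircular top: A = ½π·50² = 3926.99, centroid at (50.00, 141.22).
triangular fin: A = ½·75·40 = 1500.00, centroid at (125.00, 13.33).
hole: A = −π·12² = -452.39, centroid at (26.00, 69.00).
ΣA = 16974.60 mm²
ΣAx̄ = (12000.00)(50.00) + (3926.99)(50.00) + (1500.00)(125.00) + (-452.39)(26.00) = 972087.42 mm³
ΣAȳ = (12000.00)(60.00) + (3926.99)(141.22) + (1500.00)(13.33) + (-452.39)(69.00) = 1263357.37 mm³
x̄ = 972087.42 / 16974.60 = 57.27 mm
ȳ = 1263357.37 / 16974.60 = 74.43 mm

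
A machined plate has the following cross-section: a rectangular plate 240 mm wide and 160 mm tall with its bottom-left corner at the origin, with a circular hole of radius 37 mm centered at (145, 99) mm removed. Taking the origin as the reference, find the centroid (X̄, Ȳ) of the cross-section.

plate: A = 240 × 160 = 38400.00, centroid at (120.00, 80.00).
hole: A = −π·37² = -4300.84, centroid at (145.00, 99.00).
ΣA = 34099.16 mm²
ΣAX̄ = (38400.00)(120.00) + (-4300.84)(145.00) = 3984378.15 mm³
ΣAȲ = (38400.00)(80.00) + (-4300.84)(99.00) = 2646216.81 mm³
X̄ = 3984378.15 / 34099.16 = 116.85 mm
Ȳ = 2646216.81 / 34099.16 = 77.60 mm

X̄ = 116.85 mm, Ȳ = 77.60 mm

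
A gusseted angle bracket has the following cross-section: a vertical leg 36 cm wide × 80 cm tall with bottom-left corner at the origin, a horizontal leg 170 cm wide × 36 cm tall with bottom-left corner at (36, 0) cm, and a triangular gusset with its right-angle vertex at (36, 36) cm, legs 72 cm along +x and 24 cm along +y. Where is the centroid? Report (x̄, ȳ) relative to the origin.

x̄ = 85.58 cm, ȳ = 26.70 cm

Part | A | x̄ᵢ | ȳᵢ | A·x̄ᵢ | A·ȳᵢ
vertical leg | 2880.00 | 18.00 | 40.00 | 51840.00 | 115200.00
horizontal leg | 6120.00 | 121.00 | 18.00 | 740520.00 | 110160.00
gusset | 864.00 | 60.00 | 44.00 | 51840.00 | 38016.00
Σ | 9864.00 |  |  | 844200.00 | 263376.00
x̄ = 844200.00 / 9864.00 = 85.58 cm
ȳ = 263376.00 / 9864.00 = 26.70 cm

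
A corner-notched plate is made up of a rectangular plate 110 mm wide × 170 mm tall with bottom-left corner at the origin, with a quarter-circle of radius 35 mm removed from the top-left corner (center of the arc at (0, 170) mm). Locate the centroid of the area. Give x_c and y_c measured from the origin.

x_c = 57.18 mm, y_c = 81.20 mm

plate: A = 110 × 170 = 18700.00, centroid at (55.00, 85.00).
removed quarter-circle: A = −¼π·35² = -962.11, centroid at (14.85, 155.15).
ΣA = 17737.89 mm²
ΣAx_c = (18700.00)(55.00) + (-962.11)(14.85) = 1014208.33 mm³
ΣAy_c = (18700.00)(85.00) + (-962.11)(155.15) = 1440232.50 mm³
x_c = 1014208.33 / 17737.89 = 57.18 mm
y_c = 1440232.50 / 17737.89 = 81.20 mm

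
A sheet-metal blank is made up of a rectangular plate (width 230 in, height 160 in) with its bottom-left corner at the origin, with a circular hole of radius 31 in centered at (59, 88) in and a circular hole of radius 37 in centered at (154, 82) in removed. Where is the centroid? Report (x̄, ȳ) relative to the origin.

x̄ = 115.05 in, ȳ = 78.89 in

Part | A | x̄ᵢ | ȳᵢ | A·x̄ᵢ | A·ȳᵢ
plate | 36800.00 | 115.00 | 80.00 | 4232000.00 | 2944000.00
hole 1 | -3019.07 | 59.00 | 88.00 | -178125.16 | -265678.21
hole 2 | -4300.84 | 154.00 | 82.00 | -662329.41 | -352668.91
Σ | 29480.09 |  |  | 3391545.43 | 2325652.88
x̄ = 3391545.43 / 29480.09 = 115.05 in
ȳ = 2325652.88 / 29480.09 = 78.89 in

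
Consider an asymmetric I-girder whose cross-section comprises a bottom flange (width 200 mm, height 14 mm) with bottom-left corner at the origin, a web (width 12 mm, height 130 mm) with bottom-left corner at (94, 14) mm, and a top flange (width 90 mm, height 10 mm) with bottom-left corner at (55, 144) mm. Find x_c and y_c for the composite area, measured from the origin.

Part | A | x̄ᵢ | ȳᵢ | A·x̄ᵢ | A·ȳᵢ
bottom flange | 2800.00 | 100.00 | 7.00 | 280000.00 | 19600.00
web | 1560.00 | 100.00 | 79.00 | 156000.00 | 123240.00
top flange | 900.00 | 100.00 | 149.00 | 90000.00 | 134100.00
Σ | 5260.00 |  |  | 526000.00 | 276940.00
x_c = 526000.00 / 5260.00 = 100.00 mm
y_c = 276940.00 / 5260.00 = 52.65 mm

x_c = 100.00 mm, y_c = 52.65 mm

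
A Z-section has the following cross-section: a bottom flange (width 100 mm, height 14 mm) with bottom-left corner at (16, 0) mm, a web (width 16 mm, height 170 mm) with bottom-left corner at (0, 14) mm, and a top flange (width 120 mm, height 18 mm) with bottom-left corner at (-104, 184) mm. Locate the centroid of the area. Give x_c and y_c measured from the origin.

bottom flange: A = 100 × 14 = 1400.00, centroid at (66.00, 7.00).
web: A = 16 × 170 = 2720.00, centroid at (8.00, 99.00).
top flange: A = 120 × 18 = 2160.00, centroid at (-44.00, 193.00).
ΣA = 6280.00 mm²
ΣAx_c = (1400.00)(66.00) + (2720.00)(8.00) + (2160.00)(-44.00) = 19120.00 mm³
ΣAy_c = (1400.00)(7.00) + (2720.00)(99.00) + (2160.00)(193.00) = 695960.00 mm³
x_c = 19120.00 / 6280.00 = 3.04 mm
y_c = 695960.00 / 6280.00 = 110.82 mm

x_c = 3.04 mm, y_c = 110.82 mm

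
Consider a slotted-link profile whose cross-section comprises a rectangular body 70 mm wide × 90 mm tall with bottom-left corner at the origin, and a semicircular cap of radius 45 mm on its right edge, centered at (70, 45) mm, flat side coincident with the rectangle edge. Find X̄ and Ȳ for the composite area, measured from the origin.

rectangular body: A = 70 × 90 = 6300.00, centroid at (35.00, 45.00).
semicircular end: A = ½π·45² = 3180.86, centroid at (89.10, 45.00).
ΣA = 9480.86 mm², ΣAX̄ = 503910.38 mm³, ΣAȲ = 426638.82 mm³.
X̄ = 503910.38/9480.86 = 53.15 mm; Ȳ = 426638.82/9480.86 = 45.00 mm.

X̄ = 53.15 mm, Ȳ = 45.00 mm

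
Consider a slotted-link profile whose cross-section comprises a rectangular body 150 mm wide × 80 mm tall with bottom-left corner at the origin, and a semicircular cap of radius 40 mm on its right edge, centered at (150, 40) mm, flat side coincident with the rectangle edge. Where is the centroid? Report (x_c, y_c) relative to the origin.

x_c = 90.93 mm, y_c = 40.00 mm

rectangular body: A = 150 × 80 = 12000.00, centroid at (75.00, 40.00).
semicircular end: A = ½π·40² = 2513.27, centroid at (166.98, 40.00).
ΣA = 14513.27 mm², ΣAx_c = 1319657.79 mm³, ΣAy_c = 580530.96 mm³.
x_c = 1319657.79/14513.27 = 90.93 mm; y_c = 580530.96/14513.27 = 40.00 mm.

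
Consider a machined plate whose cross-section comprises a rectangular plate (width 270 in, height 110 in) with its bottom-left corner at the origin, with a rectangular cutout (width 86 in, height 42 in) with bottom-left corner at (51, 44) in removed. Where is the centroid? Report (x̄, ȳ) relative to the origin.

plate: A = 270 × 110 = 29700.00, centroid at (135.00, 55.00).
hole: A = −(86 × 42) = -3612.00, centroid at (94.00, 65.00).
ΣA = 26088.00 in², ΣAx̄ = 3669972.00 in³, ΣAȳ = 1398720.00 in³.
x̄ = 3669972.00/26088.00 = 140.68 in; ȳ = 1398720.00/26088.00 = 53.62 in.

x̄ = 140.68 in, ȳ = 53.62 in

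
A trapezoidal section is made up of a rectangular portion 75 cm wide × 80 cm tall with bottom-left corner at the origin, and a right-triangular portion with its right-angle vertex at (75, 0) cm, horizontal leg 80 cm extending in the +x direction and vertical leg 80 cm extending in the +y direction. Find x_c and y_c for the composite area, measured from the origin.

x_c = 59.82 cm, y_c = 35.36 cm

rectangular portion: A = 75 × 80 = 6000.00, centroid at (37.50, 40.00).
triangular portion: A = ½·80·80 = 3200.00, centroid at (101.67, 26.67).
ΣA = 9200.00 cm², ΣAx_c = 550333.33 cm³, ΣAy_c = 325333.33 cm³.
x_c = 550333.33/9200.00 = 59.82 cm; y_c = 325333.33/9200.00 = 35.36 cm.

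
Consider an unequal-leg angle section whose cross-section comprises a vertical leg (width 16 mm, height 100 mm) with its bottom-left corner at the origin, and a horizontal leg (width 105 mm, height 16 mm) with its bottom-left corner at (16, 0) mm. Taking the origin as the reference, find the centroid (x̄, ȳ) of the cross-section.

x̄ = 38.99 mm, ȳ = 28.49 mm

vertical leg: A = 16 × 100 = 1600.00, centroid at (8.00, 50.00).
horizontal leg: A = 105 × 16 = 1680.00, centroid at (68.50, 8.00).
ΣA = 3280.00 mm², ΣAx̄ = 127880.00 mm³, ΣAȳ = 93440.00 mm³.
x̄ = 127880.00/3280.00 = 38.99 mm; ȳ = 93440.00/3280.00 = 28.49 mm.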